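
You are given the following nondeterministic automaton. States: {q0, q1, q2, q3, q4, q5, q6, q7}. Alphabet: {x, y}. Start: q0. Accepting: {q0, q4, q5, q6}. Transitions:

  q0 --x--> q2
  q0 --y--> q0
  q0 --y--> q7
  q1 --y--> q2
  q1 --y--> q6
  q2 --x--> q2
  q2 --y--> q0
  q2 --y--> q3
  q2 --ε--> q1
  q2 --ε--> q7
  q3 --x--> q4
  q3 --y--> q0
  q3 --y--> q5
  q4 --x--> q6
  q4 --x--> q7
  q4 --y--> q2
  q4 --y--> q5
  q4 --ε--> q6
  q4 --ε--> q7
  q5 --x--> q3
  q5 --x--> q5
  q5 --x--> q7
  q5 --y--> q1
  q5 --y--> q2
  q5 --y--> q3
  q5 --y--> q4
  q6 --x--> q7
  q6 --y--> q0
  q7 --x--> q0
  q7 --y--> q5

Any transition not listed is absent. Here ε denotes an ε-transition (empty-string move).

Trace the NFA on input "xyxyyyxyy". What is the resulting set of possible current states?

{q0, q1, q2, q3, q4, q5, q6, q7}

Start in {q0}.
Read 'x': {q0} → {q1, q2, q7}.
Read 'y': {q1, q2, q7} → {q0, q1, q2, q3, q5, q6, q7}.
Read 'x': {q0, q1, q2, q3, q5, q6, q7} → {q0, q1, q2, q3, q4, q5, q6, q7}.
Read 'y': {q0, q1, q2, q3, q4, q5, q6, q7} → {q0, q1, q2, q3, q4, q5, q6, q7}.
Read 'y': {q0, q1, q2, q3, q4, q5, q6, q7} → {q0, q1, q2, q3, q4, q5, q6, q7}.
Read 'y': {q0, q1, q2, q3, q4, q5, q6, q7} → {q0, q1, q2, q3, q4, q5, q6, q7}.
Read 'x': {q0, q1, q2, q3, q4, q5, q6, q7} → {q0, q1, q2, q3, q4, q5, q6, q7}.
Read 'y': {q0, q1, q2, q3, q4, q5, q6, q7} → {q0, q1, q2, q3, q4, q5, q6, q7}.
Read 'y': {q0, q1, q2, q3, q4, q5, q6, q7} → {q0, q1, q2, q3, q4, q5, q6, q7}.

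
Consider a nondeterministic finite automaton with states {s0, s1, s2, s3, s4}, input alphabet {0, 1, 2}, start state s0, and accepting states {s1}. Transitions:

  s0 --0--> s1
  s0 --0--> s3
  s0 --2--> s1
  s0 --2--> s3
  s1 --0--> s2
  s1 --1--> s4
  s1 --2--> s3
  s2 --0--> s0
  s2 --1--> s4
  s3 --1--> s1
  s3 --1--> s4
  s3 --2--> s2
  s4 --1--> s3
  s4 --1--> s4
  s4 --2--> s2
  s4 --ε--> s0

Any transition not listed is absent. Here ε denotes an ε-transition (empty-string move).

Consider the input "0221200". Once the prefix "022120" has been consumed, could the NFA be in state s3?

No

Start in {s0}.
Read '0': s0→{s1, s3}; now {s1, s3}.
Read '2': s1→{s3}, s3→{s2}; now {s2, s3}.
Read '2': s2→∅, s3→{s2}; now {s2}.
Read '1': s2→{s4}; union {s4}; ε-closure = {s0, s4}.
Read '2': s0→{s1, s3}, s4→{s2}; now {s1, s2, s3}.
Read '0': s1→{s2}, s2→{s0}, s3→∅; now {s0, s2}.
State s3 is not in {s0, s2}.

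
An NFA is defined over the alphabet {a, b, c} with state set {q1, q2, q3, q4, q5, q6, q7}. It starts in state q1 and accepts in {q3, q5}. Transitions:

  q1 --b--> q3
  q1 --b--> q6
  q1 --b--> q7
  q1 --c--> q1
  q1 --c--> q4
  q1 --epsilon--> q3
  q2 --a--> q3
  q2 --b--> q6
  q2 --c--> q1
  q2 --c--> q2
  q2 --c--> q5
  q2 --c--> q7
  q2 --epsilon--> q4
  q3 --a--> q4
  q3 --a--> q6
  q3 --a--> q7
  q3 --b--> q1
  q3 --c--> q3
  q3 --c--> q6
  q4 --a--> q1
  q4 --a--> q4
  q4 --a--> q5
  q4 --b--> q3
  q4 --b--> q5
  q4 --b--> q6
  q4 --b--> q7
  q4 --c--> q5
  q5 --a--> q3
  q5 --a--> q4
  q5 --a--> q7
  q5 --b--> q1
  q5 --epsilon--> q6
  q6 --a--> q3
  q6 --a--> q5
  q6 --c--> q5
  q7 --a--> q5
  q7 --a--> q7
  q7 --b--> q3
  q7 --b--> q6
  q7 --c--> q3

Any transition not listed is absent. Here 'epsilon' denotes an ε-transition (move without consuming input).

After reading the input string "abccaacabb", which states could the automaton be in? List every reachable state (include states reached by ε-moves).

{q1, q3, q6, q7}

Start: ε-closure({q1}) = {q1, q3}.
Read 'a': q1→∅, q3→{q4, q6, q7}; now {q4, q6, q7}.
Read 'b': q4→{q3, q5, q6, q7}, q6→∅, q7→{q3, q6}; now {q3, q5, q6, q7}.
Read 'c': q3→{q3, q6}, q5→∅, q6→{q5}, q7→{q3}; now {q3, q5, q6}.
Read 'c': q3→{q3, q6}, q5→∅, q6→{q5}; now {q3, q5, q6}.
Read 'a': q3→{q4, q6, q7}, q5→{q3, q4, q7}, q6→{q3, q5}; now {q3, q4, q5, q6, q7}.
Read 'a': q3→{q4, q6, q7}, q4→{q1, q4, q5}, q5→{q3, q4, q7}, q6→{q3, q5}, q7→{q5, q7}; now {q1, q3, q4, q5, q6, q7}.
Read 'c': q1→{q1, q4}, q3→{q3, q6}, q4→{q5}, q5→∅, q6→{q5}, q7→{q3}; now {q1, q3, q4, q5, q6}.
Read 'a': q1→∅, q3→{q4, q6, q7}, q4→{q1, q4, q5}, q5→{q3, q4, q7}, q6→{q3, q5}; now {q1, q3, q4, q5, q6, q7}.
Read 'b': q1→{q3, q6, q7}, q3→{q1}, q4→{q3, q5, q6, q7}, q5→{q1}, q6→∅, q7→{q3, q6}; now {q1, q3, q5, q6, q7}.
Read 'b': q1→{q3, q6, q7}, q3→{q1}, q5→{q1}, q6→∅, q7→{q3, q6}; now {q1, q3, q6, q7}.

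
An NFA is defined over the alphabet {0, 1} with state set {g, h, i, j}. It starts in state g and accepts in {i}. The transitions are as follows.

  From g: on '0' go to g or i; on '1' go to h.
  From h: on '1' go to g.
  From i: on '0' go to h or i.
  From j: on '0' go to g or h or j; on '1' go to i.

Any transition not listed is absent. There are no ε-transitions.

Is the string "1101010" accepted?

Start in {g}.
Read '1': {g} → {h}.
Read '1': {h} → {g}.
Read '0': {g} → {g, i}.
Read '1': {g, i} → {h}.
Read '0': {h} → ∅.
The set is empty and remains empty for the remaining 2 symbols.
The final set ∅ contains no accepting state.

No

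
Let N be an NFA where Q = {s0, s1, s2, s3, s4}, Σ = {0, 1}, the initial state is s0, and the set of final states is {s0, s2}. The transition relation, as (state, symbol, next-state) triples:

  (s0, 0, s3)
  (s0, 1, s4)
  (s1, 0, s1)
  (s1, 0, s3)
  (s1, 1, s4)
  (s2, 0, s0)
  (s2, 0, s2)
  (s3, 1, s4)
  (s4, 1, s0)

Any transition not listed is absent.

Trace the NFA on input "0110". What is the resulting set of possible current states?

{s3}

Start in {s0}.
Read '0': s0→{s3}; now {s3}.
Read '1': s3→{s4}; now {s4}.
Read '1': s4→{s0}; now {s0}.
Read '0': s0→{s3}; now {s3}.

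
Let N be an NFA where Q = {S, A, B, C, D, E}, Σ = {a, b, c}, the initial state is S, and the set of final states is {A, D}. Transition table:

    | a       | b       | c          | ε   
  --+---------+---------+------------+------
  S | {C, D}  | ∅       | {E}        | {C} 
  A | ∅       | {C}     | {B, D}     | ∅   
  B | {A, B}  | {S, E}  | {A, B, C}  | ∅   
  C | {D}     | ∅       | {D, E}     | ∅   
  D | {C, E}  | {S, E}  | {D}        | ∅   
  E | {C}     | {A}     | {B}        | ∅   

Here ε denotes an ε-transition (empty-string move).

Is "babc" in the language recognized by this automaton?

Start: ε-closure({S}) = {S, C}.
Read 'b': {S, C} → ∅.
The set is empty and remains empty for the remaining 3 symbols.
The final set ∅ contains no accepting state.

No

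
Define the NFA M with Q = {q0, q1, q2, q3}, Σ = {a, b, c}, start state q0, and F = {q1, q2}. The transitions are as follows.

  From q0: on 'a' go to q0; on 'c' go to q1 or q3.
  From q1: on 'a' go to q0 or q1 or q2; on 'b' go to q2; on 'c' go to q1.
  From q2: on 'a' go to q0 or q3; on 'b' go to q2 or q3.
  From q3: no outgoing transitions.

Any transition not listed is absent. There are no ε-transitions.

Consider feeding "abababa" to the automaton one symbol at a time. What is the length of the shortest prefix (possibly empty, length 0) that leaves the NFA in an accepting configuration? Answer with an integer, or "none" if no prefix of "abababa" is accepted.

none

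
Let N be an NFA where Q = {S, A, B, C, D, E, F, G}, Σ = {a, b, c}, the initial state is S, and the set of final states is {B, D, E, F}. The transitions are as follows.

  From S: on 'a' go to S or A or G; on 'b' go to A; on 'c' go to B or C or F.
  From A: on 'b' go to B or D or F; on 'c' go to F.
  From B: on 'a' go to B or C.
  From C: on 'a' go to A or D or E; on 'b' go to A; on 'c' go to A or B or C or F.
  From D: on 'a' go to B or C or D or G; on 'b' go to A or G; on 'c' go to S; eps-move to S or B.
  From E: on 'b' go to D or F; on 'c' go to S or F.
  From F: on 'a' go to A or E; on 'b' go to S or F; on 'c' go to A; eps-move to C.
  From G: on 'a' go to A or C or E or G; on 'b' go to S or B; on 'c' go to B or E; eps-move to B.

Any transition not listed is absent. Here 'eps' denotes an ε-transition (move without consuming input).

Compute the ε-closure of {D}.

{S, B, D}

Begin with {D}.
ε-move D → S; add S.
ε-move D → B; add B.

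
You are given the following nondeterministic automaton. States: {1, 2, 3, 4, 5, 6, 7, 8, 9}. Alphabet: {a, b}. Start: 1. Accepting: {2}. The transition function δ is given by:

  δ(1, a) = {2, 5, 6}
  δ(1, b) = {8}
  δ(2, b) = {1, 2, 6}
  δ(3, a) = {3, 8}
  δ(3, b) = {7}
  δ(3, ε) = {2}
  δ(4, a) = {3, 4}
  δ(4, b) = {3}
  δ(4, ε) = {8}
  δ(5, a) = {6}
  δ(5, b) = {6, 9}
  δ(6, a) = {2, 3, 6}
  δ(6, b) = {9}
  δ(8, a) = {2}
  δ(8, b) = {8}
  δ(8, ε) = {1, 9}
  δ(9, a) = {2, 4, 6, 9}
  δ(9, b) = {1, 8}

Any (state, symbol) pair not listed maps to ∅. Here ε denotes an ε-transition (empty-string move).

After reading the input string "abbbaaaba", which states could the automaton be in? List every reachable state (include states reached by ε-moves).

{1, 2, 3, 4, 5, 6, 8, 9}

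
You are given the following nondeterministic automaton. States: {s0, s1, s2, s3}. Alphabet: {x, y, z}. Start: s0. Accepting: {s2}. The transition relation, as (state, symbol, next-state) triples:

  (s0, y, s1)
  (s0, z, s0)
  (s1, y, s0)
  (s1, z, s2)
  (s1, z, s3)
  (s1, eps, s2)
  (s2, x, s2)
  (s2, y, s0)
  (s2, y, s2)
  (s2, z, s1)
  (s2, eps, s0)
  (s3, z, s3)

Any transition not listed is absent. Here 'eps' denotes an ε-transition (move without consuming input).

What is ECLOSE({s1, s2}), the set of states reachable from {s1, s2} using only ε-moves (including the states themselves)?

{s0, s1, s2}

Begin with {s1, s2}.
ε-move s2 → s0; add s0.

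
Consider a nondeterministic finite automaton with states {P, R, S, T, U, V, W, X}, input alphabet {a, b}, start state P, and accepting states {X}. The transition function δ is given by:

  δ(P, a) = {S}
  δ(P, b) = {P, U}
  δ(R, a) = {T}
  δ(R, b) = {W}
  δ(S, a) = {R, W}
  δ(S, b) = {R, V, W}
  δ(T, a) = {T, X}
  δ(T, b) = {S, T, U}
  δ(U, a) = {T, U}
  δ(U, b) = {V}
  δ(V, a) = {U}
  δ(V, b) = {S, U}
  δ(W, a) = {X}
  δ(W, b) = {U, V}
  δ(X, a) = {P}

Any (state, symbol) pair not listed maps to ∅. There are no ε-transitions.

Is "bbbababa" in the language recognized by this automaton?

Start in {P}.
Read 'b': P→{P, U}; now {P, U}.
Read 'b': P→{P, U}, U→{V}; now {P, U, V}.
Read 'b': P→{P, U}, U→{V}, V→{S, U}; now {P, S, U, V}.
Read 'a': P→{S}, S→{R, W}, U→{T, U}, V→{U}; now {R, S, T, U, W}.
Read 'b': R→{W}, S→{R, V, W}, T→{S, T, U}, U→{V}, W→{U, V}; now {R, S, T, U, V, W}.
Read 'a': R→{T}, S→{R, W}, T→{T, X}, U→{T, U}, V→{U}, W→{X}; now {R, T, U, W, X}.
Read 'b': R→{W}, T→{S, T, U}, U→{V}, W→{U, V}, X→∅; now {S, T, U, V, W}.
Read 'a': S→{R, W}, T→{T, X}, U→{T, U}, V→{U}, W→{X}; now {R, T, U, W, X}.
The final set {R, T, U, W, X} contains the accepting state X.

Yes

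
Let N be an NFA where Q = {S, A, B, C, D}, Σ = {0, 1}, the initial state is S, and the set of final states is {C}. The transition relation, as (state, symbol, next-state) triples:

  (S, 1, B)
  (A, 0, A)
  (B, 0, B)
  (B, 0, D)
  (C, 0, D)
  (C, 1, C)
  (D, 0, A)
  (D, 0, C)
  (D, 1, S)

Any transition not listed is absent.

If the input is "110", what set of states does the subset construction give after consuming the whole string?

∅

Start in {S}.
Read '1': S→{B}; now {B}.
Read '1': B→∅; now ∅.
The set is empty and remains empty for the remaining 1 symbol.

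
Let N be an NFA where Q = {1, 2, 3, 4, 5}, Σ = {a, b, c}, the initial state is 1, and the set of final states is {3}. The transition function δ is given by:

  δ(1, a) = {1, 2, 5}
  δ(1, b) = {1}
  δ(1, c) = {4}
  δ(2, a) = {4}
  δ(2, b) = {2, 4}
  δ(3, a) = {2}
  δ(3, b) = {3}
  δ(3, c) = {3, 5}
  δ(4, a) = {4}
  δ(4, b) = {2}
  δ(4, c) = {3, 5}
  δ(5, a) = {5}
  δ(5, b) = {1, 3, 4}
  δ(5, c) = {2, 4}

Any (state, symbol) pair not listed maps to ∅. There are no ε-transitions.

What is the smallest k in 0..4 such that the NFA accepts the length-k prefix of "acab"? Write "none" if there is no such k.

none

Start in {1}.
Read 'a': 1→{1, 2, 5}; now {1, 2, 5}.
Read 'c': 1→{4}, 2→∅, 5→{2, 4}; now {2, 4}.
Read 'a': 2→{4}, 4→{4}; now {4}.
Read 'b': 4→{2}; now {2}.
No reachable set along the way intersects F.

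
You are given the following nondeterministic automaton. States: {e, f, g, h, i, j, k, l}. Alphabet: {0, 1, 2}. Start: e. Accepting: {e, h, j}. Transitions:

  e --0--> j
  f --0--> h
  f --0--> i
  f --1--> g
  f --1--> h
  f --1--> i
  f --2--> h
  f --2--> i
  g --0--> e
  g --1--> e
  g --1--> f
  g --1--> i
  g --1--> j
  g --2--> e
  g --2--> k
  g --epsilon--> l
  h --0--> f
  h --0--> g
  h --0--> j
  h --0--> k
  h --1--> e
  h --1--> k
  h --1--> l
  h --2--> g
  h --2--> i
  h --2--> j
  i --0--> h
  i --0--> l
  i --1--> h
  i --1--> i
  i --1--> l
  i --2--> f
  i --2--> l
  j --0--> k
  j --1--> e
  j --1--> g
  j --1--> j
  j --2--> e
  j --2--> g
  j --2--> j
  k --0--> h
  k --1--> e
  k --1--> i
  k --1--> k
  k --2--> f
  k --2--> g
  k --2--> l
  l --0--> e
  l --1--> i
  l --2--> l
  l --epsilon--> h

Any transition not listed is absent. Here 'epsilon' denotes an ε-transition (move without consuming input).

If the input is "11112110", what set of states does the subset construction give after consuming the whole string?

Start in {e}.
Read '1': {e} → ∅.
The set is empty and remains empty for the remaining 7 symbols.

∅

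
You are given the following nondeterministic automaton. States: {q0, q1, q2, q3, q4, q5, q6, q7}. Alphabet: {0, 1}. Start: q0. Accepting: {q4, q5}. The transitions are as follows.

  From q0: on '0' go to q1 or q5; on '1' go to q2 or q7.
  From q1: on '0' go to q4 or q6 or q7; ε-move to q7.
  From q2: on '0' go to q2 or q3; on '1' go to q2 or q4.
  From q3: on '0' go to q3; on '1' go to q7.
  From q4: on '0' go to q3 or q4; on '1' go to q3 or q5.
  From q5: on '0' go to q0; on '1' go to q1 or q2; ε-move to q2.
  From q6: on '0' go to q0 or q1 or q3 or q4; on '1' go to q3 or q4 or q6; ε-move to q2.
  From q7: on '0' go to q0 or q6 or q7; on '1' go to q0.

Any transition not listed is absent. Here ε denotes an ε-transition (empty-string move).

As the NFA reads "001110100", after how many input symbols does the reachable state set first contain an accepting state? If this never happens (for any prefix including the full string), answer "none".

Start in {q0}.
Read '0': q0→{q1, q5}; union {q1, q5}; ε-closure = {q1, q2, q5, q7}.
None of the earlier sets intersect F, but {q1, q2, q5, q7} does.

1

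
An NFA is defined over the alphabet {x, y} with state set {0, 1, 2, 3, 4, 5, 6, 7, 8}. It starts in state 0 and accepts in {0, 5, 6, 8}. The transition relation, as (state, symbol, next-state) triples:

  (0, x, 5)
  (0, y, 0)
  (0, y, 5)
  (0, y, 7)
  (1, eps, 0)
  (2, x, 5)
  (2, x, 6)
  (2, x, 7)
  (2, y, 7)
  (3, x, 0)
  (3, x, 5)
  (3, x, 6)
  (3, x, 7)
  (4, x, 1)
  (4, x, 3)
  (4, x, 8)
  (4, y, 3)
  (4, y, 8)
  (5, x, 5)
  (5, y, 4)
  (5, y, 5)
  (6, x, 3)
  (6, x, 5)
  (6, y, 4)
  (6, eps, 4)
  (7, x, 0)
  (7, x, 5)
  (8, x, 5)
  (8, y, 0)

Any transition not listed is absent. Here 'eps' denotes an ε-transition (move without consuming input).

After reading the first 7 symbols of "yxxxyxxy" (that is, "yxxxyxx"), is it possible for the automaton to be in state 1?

Start in {0}.
Read 'y': {0} → {0, 5, 7}.
Read 'x': {0, 5, 7} → {0, 5}.
Read 'x': {0, 5} → {5}.
Read 'x': {5} → {5}.
Read 'y': {5} → {4, 5}.
Read 'x': {4, 5} → {0, 1, 3, 5, 8}.
Read 'x': {0, 1, 3, 5, 8} → {0, 4, 5, 6, 7}.
State 1 is not in {0, 4, 5, 6, 7}.

No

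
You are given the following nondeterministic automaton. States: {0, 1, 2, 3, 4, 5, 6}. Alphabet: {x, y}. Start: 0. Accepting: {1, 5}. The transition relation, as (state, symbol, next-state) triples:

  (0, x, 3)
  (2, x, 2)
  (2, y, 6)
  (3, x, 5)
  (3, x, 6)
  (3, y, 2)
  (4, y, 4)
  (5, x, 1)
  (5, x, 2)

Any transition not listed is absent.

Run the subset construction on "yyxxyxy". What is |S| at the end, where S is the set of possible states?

0

Start in {0}.
Read 'y': {0} → ∅.
The set is empty and remains empty for the remaining 6 symbols.
That set has 0 states.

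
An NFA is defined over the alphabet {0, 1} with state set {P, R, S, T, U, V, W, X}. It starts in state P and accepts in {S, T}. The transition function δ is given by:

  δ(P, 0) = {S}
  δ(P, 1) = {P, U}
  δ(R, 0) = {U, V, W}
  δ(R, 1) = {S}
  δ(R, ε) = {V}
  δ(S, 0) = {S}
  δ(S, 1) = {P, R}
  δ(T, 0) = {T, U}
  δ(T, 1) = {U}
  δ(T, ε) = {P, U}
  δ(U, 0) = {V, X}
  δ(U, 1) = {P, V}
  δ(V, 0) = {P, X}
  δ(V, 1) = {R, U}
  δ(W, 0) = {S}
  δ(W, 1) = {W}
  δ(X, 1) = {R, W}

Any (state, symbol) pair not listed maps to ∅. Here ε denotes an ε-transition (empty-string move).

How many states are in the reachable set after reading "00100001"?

3

Start in {P}.
Read '0': P→{S}; now {S}.
Read '0': S→{S}; now {S}.
Read '1': S→{P, R}; union {P, R}; ε-closure = {P, R, V}.
Read '0': P→{S}, R→{U, V, W}, V→{P, X}; now {P, S, U, V, W, X}.
Read '0': P→{S}, S→{S}, U→{V, X}, V→{P, X}, W→{S}, X→∅; now {P, S, V, X}.
Read '0': P→{S}, S→{S}, V→{P, X}, X→∅; now {P, S, X}.
Read '0': P→{S}, S→{S}, X→∅; now {S}.
Read '1': S→{P, R}; union {P, R}; ε-closure = {P, R, V}.
That set has 3 states.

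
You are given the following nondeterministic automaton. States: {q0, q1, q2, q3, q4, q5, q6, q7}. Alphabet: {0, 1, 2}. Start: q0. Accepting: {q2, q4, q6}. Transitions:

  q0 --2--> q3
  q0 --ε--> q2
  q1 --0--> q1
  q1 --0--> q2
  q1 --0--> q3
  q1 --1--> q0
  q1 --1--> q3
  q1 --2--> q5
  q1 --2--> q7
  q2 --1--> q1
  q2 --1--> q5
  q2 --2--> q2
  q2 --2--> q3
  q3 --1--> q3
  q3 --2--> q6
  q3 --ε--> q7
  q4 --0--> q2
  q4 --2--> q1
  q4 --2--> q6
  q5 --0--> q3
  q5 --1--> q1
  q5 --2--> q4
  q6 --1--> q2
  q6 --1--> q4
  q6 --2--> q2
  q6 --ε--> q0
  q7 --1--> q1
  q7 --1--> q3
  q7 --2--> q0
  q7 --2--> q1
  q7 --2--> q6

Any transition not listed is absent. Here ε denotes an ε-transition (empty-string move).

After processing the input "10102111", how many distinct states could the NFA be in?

6

Start: ε-closure({q0}) = {q0, q2}.
Read '1': {q0, q2} → {q1, q5}.
Read '0': {q1, q5} → {q1, q2, q3, q7}.
Read '1': {q1, q2, q3, q7} → {q0, q1, q2, q3, q5, q7}.
Read '0': {q0, q1, q2, q3, q5, q7} → {q1, q2, q3, q7}.
Read '2': {q1, q2, q3, q7} → {q0, q1, q2, q3, q5, q6, q7}.
Read '1': {q0, q1, q2, q3, q5, q6, q7} → {q0, q1, q2, q3, q4, q5, q7}.
Read '1': {q0, q1, q2, q3, q4, q5, q7} → {q0, q1, q2, q3, q5, q7}.
Read '1': {q0, q1, q2, q3, q5, q7} → {q0, q1, q2, q3, q5, q7}.
That set has 6 states.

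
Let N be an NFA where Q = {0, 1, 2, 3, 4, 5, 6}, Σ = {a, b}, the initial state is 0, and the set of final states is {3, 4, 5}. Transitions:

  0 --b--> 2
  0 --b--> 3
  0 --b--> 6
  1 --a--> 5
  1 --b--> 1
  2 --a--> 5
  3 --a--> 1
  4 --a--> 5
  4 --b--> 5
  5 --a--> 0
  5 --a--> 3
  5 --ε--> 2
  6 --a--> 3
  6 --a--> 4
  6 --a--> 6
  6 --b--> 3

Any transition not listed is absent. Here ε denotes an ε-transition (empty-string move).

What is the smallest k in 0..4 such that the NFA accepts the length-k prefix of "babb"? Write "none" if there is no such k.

1

Start in {0}.
Read 'b': {0} → {2, 3, 6}.
None of the earlier sets intersect F, but {2, 3, 6} does.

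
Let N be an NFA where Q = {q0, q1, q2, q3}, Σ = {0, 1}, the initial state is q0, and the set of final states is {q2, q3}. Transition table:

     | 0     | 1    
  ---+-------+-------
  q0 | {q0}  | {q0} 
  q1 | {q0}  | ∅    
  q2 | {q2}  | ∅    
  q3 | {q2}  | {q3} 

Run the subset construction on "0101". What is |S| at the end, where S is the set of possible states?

1

Start in {q0}.
Read '0': {q0} → {q0}.
Read '1': {q0} → {q0}.
Read '0': {q0} → {q0}.
Read '1': {q0} → {q0}.
That set has 1 state.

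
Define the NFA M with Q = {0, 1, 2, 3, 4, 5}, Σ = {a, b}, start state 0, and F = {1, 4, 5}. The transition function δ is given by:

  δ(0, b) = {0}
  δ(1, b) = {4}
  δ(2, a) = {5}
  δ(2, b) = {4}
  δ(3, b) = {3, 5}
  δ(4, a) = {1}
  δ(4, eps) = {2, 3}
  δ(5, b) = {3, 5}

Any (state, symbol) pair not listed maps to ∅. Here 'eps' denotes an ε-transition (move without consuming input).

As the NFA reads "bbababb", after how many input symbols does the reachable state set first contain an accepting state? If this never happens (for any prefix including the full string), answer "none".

Start in {0}.
Read 'b': 0→{0}; now {0}.
Read 'b': 0→{0}; now {0}.
Read 'a': 0→∅; now ∅.
The set is empty and remains empty for the remaining 4 symbols.
No reachable set along the way intersects F.

none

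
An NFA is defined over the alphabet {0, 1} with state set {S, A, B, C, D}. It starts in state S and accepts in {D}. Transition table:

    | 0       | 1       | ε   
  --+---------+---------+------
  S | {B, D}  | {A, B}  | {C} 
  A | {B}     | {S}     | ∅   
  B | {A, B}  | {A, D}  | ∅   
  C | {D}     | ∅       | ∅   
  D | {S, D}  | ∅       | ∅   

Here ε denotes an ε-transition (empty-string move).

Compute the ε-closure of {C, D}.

Begin with {C, D}.
No ε-moves leave this set, so the closure equals the set itself.

{C, D}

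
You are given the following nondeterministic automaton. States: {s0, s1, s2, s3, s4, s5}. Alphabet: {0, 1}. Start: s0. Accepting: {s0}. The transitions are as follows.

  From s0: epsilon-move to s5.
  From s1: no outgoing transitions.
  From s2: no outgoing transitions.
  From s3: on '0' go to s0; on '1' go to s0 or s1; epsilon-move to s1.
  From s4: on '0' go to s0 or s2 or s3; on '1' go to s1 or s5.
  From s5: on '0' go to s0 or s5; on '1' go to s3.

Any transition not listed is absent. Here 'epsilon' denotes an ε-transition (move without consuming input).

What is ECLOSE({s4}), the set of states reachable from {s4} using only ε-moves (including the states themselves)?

{s4}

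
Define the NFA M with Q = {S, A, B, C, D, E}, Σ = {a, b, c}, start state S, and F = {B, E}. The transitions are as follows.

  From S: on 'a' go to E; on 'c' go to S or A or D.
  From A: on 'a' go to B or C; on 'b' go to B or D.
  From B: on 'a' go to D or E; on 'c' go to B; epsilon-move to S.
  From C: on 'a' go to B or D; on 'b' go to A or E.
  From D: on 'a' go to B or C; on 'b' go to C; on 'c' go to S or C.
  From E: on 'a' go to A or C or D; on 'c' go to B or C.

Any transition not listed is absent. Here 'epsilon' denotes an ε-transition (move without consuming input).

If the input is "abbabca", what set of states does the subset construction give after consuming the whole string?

∅

Start in {S}.
Read 'a': {S} → {E}.
Read 'b': {E} → ∅.
The set is empty and remains empty for the remaining 5 symbols.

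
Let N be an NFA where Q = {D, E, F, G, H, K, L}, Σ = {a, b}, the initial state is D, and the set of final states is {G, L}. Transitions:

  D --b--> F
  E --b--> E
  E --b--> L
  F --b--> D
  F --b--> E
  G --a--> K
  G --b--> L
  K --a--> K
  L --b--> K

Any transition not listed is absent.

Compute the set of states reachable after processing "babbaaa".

Start in {D}.
Read 'b': {D} → {F}.
Read 'a': {F} → ∅.
The set is empty and remains empty for the remaining 5 symbols.

∅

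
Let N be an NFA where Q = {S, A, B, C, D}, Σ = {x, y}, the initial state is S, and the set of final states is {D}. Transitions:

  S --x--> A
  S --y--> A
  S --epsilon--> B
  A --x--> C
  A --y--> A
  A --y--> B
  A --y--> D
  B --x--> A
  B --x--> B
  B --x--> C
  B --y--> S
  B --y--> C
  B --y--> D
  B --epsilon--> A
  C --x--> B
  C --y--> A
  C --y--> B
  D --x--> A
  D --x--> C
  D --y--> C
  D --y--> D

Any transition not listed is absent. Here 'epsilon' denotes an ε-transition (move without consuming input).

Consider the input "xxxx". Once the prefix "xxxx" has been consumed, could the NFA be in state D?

No

Start: ε-closure({S}) = {S, A, B}.
Read 'x': {S, A, B} → {A, B, C}.
Read 'x': {A, B, C} → {A, B, C}.
Read 'x': {A, B, C} → {A, B, C}.
Read 'x': {A, B, C} → {A, B, C}.
State D is not in {A, B, C}.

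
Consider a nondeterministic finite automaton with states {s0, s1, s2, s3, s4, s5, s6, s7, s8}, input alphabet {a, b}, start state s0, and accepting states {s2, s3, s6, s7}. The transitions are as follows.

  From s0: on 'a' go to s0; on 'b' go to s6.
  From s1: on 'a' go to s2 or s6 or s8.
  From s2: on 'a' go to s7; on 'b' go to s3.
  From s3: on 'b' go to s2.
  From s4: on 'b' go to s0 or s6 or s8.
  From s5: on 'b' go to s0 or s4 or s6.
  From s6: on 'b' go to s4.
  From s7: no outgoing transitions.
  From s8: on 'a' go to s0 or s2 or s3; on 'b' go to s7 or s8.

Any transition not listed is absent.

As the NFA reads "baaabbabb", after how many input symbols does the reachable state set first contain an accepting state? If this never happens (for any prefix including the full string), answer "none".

1

Start in {s0}.
Read 'b': s0→{s6}; now {s6}.
None of the earlier sets intersect F, but {s6} does.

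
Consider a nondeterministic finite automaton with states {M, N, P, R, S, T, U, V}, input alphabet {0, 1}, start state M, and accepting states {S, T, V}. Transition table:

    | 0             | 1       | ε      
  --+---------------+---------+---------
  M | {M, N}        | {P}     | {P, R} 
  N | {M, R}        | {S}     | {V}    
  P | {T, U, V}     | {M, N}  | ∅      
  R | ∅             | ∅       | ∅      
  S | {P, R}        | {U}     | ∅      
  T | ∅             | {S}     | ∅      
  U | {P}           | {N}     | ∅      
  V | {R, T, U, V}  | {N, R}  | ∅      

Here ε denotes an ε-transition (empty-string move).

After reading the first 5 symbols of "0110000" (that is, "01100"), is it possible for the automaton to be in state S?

Start: ε-closure({M}) = {M, P, R}.
Read '0': M→{M, N}, P→{T, U, V}, R→∅; union {M, N, T, U, V}; ε-closure = {M, N, P, R, T, U, V}.
Read '1': M→{P}, N→{S}, P→{M, N}, R→∅, T→{S}, U→{N}, V→{N, R}; union {M, N, P, R, S}; ε-closure = {M, N, P, R, S, V}.
Read '1': M→{P}, N→{S}, P→{M, N}, R→∅, S→{U}, V→{N, R}; union {M, N, P, R, S, U}; ε-closure = {M, N, P, R, S, U, V}.
Read '0': M→{M, N}, N→{M, R}, P→{T, U, V}, R→∅, S→{P, R}, U→{P}, V→{R, T, U, V}; now {M, N, P, R, T, U, V}.
Read '0': M→{M, N}, N→{M, R}, P→{T, U, V}, R→∅, T→∅, U→{P}, V→{R, T, U, V}; now {M, N, P, R, T, U, V}.
State S is not in {M, N, P, R, T, U, V}.

No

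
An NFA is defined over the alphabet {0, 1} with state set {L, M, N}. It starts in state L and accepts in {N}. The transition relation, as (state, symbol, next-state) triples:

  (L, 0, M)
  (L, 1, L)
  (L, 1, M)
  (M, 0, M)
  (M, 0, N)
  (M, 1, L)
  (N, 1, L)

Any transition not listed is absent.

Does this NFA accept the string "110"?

Start in {L}.
Read '1': {L} → {L, M}.
Read '1': {L, M} → {L, M}.
Read '0': {L, M} → {M, N}.
The final set {M, N} contains the accepting state N.

Yes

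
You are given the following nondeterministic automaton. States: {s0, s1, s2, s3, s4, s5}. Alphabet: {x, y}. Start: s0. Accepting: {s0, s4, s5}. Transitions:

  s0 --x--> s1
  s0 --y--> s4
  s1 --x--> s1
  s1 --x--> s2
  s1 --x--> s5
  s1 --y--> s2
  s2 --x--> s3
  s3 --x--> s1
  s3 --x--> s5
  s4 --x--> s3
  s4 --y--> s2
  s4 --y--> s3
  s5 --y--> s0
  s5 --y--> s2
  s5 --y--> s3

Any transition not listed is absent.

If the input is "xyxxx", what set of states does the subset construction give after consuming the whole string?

Start in {s0}.
Read 'x': {s0} → {s1}.
Read 'y': {s1} → {s2}.
Read 'x': {s2} → {s3}.
Read 'x': {s3} → {s1, s5}.
Read 'x': {s1, s5} → {s1, s2, s5}.

{s1, s2, s5}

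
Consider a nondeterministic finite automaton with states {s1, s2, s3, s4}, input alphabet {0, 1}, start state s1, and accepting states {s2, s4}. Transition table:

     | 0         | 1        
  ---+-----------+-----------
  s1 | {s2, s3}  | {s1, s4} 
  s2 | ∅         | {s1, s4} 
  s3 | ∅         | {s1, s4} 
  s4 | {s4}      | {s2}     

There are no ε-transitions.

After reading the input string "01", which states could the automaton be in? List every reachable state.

Start in {s1}.
Read '0': s1→{s2, s3}; now {s2, s3}.
Read '1': s2→{s1, s4}, s3→{s1, s4}; now {s1, s4}.

{s1, s4}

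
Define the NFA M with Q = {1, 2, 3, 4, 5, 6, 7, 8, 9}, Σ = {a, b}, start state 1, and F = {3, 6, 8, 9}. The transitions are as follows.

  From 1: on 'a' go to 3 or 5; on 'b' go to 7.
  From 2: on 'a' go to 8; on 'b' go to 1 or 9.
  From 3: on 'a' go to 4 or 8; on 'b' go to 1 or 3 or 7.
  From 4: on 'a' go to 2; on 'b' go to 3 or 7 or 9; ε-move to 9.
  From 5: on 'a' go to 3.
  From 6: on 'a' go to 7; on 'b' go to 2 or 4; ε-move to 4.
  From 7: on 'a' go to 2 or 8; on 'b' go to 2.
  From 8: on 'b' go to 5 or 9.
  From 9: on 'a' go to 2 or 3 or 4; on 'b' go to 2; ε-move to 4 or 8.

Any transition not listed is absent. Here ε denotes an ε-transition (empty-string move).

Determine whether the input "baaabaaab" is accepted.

No

Start in {1}.
Read 'b': {1} → {7}.
Read 'a': {7} → {2, 8}.
Read 'a': {2, 8} → {8}.
Read 'a': {8} → ∅.
The set is empty and remains empty for the remaining 5 symbols.
The final set ∅ contains no accepting state.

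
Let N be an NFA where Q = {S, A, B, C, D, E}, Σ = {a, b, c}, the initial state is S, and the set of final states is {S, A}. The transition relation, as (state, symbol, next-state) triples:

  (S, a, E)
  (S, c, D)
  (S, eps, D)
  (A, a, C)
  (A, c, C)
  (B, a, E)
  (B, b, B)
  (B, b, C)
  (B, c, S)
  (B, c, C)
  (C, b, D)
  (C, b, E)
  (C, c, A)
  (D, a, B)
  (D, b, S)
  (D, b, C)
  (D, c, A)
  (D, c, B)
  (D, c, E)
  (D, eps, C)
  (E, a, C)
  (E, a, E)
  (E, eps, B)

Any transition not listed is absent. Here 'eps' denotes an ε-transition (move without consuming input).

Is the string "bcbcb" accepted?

Start: ε-closure({S}) = {S, C, D}.
Read 'b': {S, C, D} → {S, B, C, D, E}.
Read 'c': {S, B, C, D, E} → {S, A, B, C, D, E}.
Read 'b': {S, A, B, C, D, E} → {S, B, C, D, E}.
Read 'c': {S, B, C, D, E} → {S, A, B, C, D, E}.
Read 'b': {S, A, B, C, D, E} → {S, B, C, D, E}.
The final set {S, B, C, D, E} contains the accepting state S.

Yes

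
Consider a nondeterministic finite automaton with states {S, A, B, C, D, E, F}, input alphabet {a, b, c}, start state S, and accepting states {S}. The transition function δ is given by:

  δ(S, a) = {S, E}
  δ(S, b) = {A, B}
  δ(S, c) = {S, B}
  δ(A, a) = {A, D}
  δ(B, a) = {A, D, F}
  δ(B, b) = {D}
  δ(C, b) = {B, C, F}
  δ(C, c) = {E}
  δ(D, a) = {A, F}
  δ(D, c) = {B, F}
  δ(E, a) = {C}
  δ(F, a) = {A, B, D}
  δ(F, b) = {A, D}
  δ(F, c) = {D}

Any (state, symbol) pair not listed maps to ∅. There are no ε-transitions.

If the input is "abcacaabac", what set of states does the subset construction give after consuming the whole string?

Start in {S}.
Read 'a': {S} → {S, E}.
Read 'b': {S, E} → {A, B}.
Read 'c': {A, B} → ∅.
The set is empty and remains empty for the remaining 7 symbols.

∅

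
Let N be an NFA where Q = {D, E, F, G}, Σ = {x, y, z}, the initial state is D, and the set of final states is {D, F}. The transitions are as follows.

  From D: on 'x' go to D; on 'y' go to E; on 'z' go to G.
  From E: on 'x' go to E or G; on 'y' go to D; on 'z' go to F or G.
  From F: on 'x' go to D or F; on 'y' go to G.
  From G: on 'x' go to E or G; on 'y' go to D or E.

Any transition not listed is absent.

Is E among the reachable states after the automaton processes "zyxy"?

Start in {D}.
Read 'z': D→{G}; now {G}.
Read 'y': G→{D, E}; now {D, E}.
Read 'x': D→{D}, E→{E, G}; now {D, E, G}.
Read 'y': D→{E}, E→{D}, G→{D, E}; now {D, E}.
State E is in {D, E}.

Yes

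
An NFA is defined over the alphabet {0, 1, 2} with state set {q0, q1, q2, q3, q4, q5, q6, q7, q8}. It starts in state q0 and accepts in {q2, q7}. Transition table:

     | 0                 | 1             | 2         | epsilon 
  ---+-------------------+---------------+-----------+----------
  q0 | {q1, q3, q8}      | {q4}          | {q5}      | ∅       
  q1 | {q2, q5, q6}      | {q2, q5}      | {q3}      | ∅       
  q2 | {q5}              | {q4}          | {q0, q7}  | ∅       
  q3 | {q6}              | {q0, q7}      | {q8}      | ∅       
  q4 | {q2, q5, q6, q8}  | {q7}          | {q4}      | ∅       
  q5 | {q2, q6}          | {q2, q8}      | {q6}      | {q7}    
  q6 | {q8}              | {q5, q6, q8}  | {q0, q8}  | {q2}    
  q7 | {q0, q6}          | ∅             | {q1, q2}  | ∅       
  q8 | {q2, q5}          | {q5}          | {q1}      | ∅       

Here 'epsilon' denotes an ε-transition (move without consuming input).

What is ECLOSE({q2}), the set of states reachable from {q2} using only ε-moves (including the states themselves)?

{q2}

Begin with {q2}.
No ε-moves leave this set, so the closure equals the set itself.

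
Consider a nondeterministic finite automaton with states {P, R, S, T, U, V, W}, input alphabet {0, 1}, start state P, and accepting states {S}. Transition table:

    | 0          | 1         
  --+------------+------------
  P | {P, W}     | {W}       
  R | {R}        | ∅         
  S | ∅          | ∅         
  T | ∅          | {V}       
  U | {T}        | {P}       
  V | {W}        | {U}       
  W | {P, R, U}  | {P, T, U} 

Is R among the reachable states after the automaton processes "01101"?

No

Start in {P}.
Read '0': P→{P, W}; now {P, W}.
Read '1': P→{W}, W→{P, T, U}; now {P, T, U, W}.
Read '1': P→{W}, T→{V}, U→{P}, W→{P, T, U}; now {P, T, U, V, W}.
Read '0': P→{P, W}, T→∅, U→{T}, V→{W}, W→{P, R, U}; now {P, R, T, U, W}.
Read '1': P→{W}, R→∅, T→{V}, U→{P}, W→{P, T, U}; now {P, T, U, V, W}.
State R is not in {P, T, U, V, W}.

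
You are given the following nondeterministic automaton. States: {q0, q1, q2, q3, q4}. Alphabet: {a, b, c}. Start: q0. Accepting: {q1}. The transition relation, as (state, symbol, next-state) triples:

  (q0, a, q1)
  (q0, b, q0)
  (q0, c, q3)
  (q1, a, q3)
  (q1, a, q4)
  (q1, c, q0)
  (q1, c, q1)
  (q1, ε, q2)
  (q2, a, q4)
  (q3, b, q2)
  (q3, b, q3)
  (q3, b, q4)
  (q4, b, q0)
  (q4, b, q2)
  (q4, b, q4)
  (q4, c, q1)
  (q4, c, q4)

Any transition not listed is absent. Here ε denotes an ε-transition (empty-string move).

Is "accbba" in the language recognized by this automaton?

Start in {q0}.
Read 'a': q0→{q1}; union {q1}; ε-closure = {q1, q2}.
Read 'c': q1→{q0, q1}, q2→∅; union {q0, q1}; ε-closure = {q0, q1, q2}.
Read 'c': q0→{q3}, q1→{q0, q1}, q2→∅; union {q0, q1, q3}; ε-closure = {q0, q1, q2, q3}.
Read 'b': q0→{q0}, q1→∅, q2→∅, q3→{q2, q3, q4}; now {q0, q2, q3, q4}.
Read 'b': q0→{q0}, q2→∅, q3→{q2, q3, q4}, q4→{q0, q2, q4}; now {q0, q2, q3, q4}.
Read 'a': q0→{q1}, q2→{q4}, q3→∅, q4→∅; union {q1, q4}; ε-closure = {q1, q2, q4}.
The final set {q1, q2, q4} contains the accepting state q1.

Yes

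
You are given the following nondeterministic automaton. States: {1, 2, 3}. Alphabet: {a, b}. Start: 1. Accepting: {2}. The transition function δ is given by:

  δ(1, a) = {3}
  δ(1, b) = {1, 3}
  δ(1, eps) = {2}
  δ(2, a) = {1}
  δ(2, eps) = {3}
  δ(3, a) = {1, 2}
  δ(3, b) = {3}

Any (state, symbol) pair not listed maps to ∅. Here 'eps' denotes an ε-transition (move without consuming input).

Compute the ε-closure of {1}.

{1, 2, 3}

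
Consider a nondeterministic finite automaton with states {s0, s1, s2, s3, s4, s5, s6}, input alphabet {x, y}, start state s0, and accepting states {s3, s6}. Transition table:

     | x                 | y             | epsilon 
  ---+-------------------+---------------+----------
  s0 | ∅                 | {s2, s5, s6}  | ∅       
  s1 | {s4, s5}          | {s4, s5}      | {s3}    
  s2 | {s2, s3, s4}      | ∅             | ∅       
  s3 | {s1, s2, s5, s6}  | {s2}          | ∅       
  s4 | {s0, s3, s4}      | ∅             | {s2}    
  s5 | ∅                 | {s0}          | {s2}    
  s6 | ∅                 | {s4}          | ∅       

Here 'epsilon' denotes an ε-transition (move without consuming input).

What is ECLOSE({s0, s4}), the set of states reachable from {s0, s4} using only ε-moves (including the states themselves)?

Begin with {s0, s4}.
ε-move s4 → s2; add s2.

{s0, s2, s4}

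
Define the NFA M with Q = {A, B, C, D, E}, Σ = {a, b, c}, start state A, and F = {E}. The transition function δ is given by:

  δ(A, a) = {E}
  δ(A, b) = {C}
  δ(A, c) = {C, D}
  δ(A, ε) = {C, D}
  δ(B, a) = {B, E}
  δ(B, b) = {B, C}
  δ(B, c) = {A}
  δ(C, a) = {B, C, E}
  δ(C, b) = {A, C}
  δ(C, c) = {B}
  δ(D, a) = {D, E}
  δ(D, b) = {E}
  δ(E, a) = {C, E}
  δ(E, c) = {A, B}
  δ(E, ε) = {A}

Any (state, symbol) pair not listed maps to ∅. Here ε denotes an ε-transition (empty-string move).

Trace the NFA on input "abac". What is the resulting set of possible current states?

{A, B, C, D}

Start: ε-closure({A}) = {A, C, D}.
Read 'a': {A, C, D} → {A, B, C, D, E}.
Read 'b': {A, B, C, D, E} → {A, B, C, D, E}.
Read 'a': {A, B, C, D, E} → {A, B, C, D, E}.
Read 'c': {A, B, C, D, E} → {A, B, C, D}.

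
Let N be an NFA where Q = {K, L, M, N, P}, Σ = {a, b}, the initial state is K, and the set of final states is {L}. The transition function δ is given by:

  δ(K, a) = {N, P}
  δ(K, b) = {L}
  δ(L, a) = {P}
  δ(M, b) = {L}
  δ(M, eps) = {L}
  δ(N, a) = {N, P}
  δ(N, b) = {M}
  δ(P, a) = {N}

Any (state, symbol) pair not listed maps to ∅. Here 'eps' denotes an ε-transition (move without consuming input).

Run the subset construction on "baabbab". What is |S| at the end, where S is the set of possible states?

Start in {K}.
Read 'b': K→{L}; now {L}.
Read 'a': L→{P}; now {P}.
Read 'a': P→{N}; now {N}.
Read 'b': N→{M}; union {M}; ε-closure = {L, M}.
Read 'b': L→∅, M→{L}; now {L}.
Read 'a': L→{P}; now {P}.
Read 'b': P→∅; now ∅.
That set has 0 states.

0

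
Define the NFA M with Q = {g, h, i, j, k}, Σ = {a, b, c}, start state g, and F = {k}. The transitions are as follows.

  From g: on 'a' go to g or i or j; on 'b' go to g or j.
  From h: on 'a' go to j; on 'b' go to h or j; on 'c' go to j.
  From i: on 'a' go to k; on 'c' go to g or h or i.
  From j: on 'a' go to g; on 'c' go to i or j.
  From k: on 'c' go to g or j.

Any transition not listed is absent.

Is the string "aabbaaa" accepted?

Yes

Start in {g}.
Read 'a': g→{g, i, j}; now {g, i, j}.
Read 'a': g→{g, i, j}, i→{k}, j→{g}; now {g, i, j, k}.
Read 'b': g→{g, j}, i→∅, j→∅, k→∅; now {g, j}.
Read 'b': g→{g, j}, j→∅; now {g, j}.
Read 'a': g→{g, i, j}, j→{g}; now {g, i, j}.
Read 'a': g→{g, i, j}, i→{k}, j→{g}; now {g, i, j, k}.
Read 'a': g→{g, i, j}, i→{k}, j→{g}, k→∅; now {g, i, j, k}.
The final set {g, i, j, k} contains the accepting state k.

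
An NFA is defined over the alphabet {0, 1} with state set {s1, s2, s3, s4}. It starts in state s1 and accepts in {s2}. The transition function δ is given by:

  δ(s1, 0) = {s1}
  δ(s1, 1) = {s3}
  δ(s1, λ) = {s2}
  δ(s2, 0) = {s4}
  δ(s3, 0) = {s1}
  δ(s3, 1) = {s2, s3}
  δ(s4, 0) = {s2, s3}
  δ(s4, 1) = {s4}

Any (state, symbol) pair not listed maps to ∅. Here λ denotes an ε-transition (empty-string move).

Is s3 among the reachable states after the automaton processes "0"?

No

Start: ε-closure({s1}) = {s1, s2}.
Read '0': s1→{s1}, s2→{s4}; union {s1, s4}; ε-closure = {s1, s2, s4}.
State s3 is not in {s1, s2, s4}.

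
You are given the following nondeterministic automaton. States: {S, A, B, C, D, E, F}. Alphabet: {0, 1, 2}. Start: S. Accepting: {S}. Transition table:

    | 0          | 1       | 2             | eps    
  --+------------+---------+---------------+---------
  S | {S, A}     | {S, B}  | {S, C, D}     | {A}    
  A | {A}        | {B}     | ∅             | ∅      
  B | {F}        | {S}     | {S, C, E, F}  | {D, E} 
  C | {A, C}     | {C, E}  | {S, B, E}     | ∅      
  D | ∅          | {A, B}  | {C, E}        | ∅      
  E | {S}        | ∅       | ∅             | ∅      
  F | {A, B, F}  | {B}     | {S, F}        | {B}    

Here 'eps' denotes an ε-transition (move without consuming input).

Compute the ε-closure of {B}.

{B, D, E}

Begin with {B}.
ε-move B → D; add D.
ε-move B → E; add E.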